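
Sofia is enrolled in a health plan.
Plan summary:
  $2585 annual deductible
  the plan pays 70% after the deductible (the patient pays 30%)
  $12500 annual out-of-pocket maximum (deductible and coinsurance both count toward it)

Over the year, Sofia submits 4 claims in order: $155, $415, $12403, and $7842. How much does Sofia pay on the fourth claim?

Claim 1 ($155): entire amount goes to the deductible. Patient pays $155; OOP now $155.
Claim 2 ($415): entire amount goes to the deductible. Patient pays $415; OOP now $570.
Claim 3 ($12403): $2015 to deductible, leaving $10388; patient's 30% is $3116.40. Cost to patient: $5131.40. OOP to date $5701.40.
Claim 4 ($7842): deductible already satisfied, so patient's share is 30% × $7842 = $2352.60. Patient pays $2352.60; OOP now $8054.

$2352.60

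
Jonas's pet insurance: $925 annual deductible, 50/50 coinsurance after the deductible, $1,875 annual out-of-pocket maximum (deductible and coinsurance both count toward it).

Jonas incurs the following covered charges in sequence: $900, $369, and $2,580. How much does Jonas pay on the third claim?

#1 ($900): fully absorbed by the deductible. Owner pays $900; OOP now $900.
#2 ($369): $25 finishes the deductible; $344 goes to coinsurance; owner's 50% is $172. Cost to owner: $197. OOP to date $1,097.
#3 ($2,580): deductible met; 50% of $2,580 = $1,290. OOP would hit $2,387 > $1,875, so the cap limits the owner to $1,875 − $1,097 = $778.

$778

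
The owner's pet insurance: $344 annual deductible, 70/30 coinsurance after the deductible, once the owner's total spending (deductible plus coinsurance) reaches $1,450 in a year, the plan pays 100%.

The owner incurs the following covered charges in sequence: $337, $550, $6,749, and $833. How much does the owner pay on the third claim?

$943.10

Claim 1 — $337: all of it applies to the deductible. Owner owes $337 (running OOP $337).
Claim 2 — $550: deductible takes $7, $543 remains; 30% of $543 = $162.90. Owner owes $169.90 (running OOP $506.90).
Claim 3 — $6,749: deductible met; 30% of $6,749 = $2,024.70. OOP would hit $2,531.60 > $1,450, so the cap limits the owner to $1,450 − $506.90 = $943.10.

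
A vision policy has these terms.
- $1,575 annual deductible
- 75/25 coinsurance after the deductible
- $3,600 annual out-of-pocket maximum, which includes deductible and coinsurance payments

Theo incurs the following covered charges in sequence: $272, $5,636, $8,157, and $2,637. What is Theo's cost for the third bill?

$941.75

#1 ($272): all of it applies to the deductible. Member owes $272 (running OOP $272).
#2 ($5,636): $1,303 to deductible, leaving $4,333; 25% of $4,333 = $1,083.25. Cost to member: $2,386.25. OOP to date $2,658.25.
#3 ($8,157): 25% coinsurance on $8,157 = $2,039.25. OOP would hit $4,697.50 > $3,600, so the cap limits the member to $3,600 − $2,658.25 = $941.75.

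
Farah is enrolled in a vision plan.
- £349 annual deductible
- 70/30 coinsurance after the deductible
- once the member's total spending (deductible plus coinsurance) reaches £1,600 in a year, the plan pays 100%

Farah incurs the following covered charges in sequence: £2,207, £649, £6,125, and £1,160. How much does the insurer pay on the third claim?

£5,626.10

#1 (£2,207): £349 to deductible, leaving £1,858; member's 30% is £557.40. Member owes £906.40 (running OOP £906.40). Plan pays £2,207 − £906.40 = £1,300.60.
#2 (£649): deductible met; 30% of £649 = £194.70. Member pays £194.70; OOP now £1,101.10. Insurer: £649 − £194.70 = £454.30.
#3 (£6,125): deductible met; 30% of £6,125 = £1,837.50. That would push OOP to £2,938.60, over the £1,600 cap, so member pays £1,600 − £1,101.10 = £498.90. Plan pays £6,125 − £498.90 = £5,626.10.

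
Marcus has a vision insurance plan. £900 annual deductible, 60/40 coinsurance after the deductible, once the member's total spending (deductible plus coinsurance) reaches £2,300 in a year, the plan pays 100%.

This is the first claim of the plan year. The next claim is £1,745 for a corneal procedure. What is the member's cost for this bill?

£1,238

Nothing has been paid toward the £900 deductible, so the first £900 of this charge is applied there.
That leaves £1,745 − £900 = £845 for coinsurance.
Member's 40% share of £845 is £338.
That puts the member's cost at £900 + £338 = £1,238 before any cap.
Year-to-date out-of-pocket becomes £0 + £1,238 = £1,238, still under the £2,300 maximum, so no cap applies.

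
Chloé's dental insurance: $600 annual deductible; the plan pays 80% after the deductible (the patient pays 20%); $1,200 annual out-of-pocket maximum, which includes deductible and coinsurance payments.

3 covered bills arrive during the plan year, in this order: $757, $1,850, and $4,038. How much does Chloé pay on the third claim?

$198.60

#1 ($757): $600 finishes the deductible; $157 goes to coinsurance; patient's 20% is $31.40. Cost to patient: $631.40. OOP to date $631.40.
#2 ($1,850): deductible already satisfied, so patient's share is 20% × $1,850 = $370. Cost to patient: $370. OOP to date $1,001.40.
#3 ($4,038): deductible already satisfied, so patient's share is 20% × $4,038 = $807.60. Adding that to $1,001.40 gives $1,809, past the $1,200 cap; patient pays only $1,200 − $1,001.40 = $198.60.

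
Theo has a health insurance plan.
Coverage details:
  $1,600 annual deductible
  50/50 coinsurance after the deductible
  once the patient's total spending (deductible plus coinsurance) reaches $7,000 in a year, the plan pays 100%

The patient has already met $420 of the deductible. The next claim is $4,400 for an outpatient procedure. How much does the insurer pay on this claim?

Remaining deductible: $1,600 − $420 = $1,180.
The remaining $3,220 (= $4,400 − $1,180) moves to coinsurance.
50% of $3,220 = $1,610 falls to the patient.
That puts the patient's cost at $1,180 + $1,610 = $2,790 before any cap.
Year-to-date out-of-pocket becomes $420 + $2,790 = $3,210, still under the $7,000 maximum, so no cap applies.
The insurer covers the remainder: $4,400 − $2,790 = $1,610.

$1,610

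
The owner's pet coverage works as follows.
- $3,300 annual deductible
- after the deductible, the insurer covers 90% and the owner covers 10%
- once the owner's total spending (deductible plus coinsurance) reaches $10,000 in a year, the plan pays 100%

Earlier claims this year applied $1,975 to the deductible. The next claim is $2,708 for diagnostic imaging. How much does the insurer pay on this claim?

$1,244.70

Deductible still to meet: $3,300 − $1,975 = $1,325.
That leaves $2,708 − $1,325 = $1,383 for coinsurance.
Coinsurance: $1,383 × 10% = $138.30.
That puts the owner's cost at $1,325 + $138.30 = $1,463.30 before any cap.
Year-to-date out-of-pocket becomes $1,975 + $1,463.30 = $3,438.30, still under the $10,000 maximum, so no cap applies.
Insurer pays the balance: $2,708 − $1,463.30 = $1,244.70.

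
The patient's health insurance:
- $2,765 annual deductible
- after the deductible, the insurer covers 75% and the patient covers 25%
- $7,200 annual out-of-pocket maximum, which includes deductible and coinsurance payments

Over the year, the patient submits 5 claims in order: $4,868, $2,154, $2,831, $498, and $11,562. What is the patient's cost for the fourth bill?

#1 ($4,868): $2,765 finishes the deductible; $2,103 goes to coinsurance; coinsurance $2,103 × 25% = $525.75. Cost to patient: $3,290.75. OOP to date $3,290.75.
#2 ($2,154): deductible already satisfied, so patient's share is 25% × $2,154 = $538.50. Patient pays $538.50; OOP now $3,829.25.
#3 ($2,831): deductible met; 25% of $2,831 = $707.75. Cost to patient: $707.75. OOP to date $4,537.
#4 ($498): deductible already satisfied, so patient's share is 25% × $498 = $124.50. Patient pays $124.50; OOP now $4,661.50.

$124.50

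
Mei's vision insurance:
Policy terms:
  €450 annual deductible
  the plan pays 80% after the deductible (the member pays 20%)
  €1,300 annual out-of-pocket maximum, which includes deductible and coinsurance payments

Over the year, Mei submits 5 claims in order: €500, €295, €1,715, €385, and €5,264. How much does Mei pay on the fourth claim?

#1 (€500): €450 to deductible, leaving €50; 20% of €50 = €10. Member pays €460; OOP now €460.
#2 (€295): deductible already satisfied, so member's share is 20% × €295 = €59. Member owes €59 (running OOP €519).
#3 (€1,715): 20% coinsurance on €1,715 = €343. Cost to member: €343. OOP to date €862.
#4 (€385): 20% coinsurance on €385 = €77. Member owes €77 (running OOP €939).

€77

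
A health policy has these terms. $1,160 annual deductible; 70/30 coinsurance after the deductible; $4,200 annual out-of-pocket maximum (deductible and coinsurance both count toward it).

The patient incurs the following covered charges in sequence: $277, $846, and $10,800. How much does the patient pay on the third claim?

#1 ($277): fully absorbed by the deductible. Patient pays $277; OOP now $277.
#2 ($846): all of it applies to the deductible. Patient pays $846; OOP now $1,123.
#3 ($10,800): $37 finishes the deductible; $10,763 goes to coinsurance; patient's 30% is $3,228.90. Deductible plus coinsurance: $37 + $3,228.90 = $3,265.90. Adding that to $1,123 gives $4,388.90, past the $4,200 cap; patient pays only $4,200 − $1,123 = $3,077.

$3,077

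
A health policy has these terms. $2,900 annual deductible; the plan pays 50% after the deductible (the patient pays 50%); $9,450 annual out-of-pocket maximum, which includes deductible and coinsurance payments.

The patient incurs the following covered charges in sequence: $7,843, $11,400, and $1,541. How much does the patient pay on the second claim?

$4,078.50

Bill 1, $7,843: deductible takes $2,900, $4,943 remains; coinsurance $4,943 × 50% = $2,471.50. Patient pays $5,371.50; OOP now $5,371.50.
Bill 2, $11,400: deductible already satisfied, so patient's share is 50% × $11,400 = $5,700. OOP would hit $11,071.50 > $9,450, so the cap limits the patient to $9,450 − $5,371.50 = $4,078.50.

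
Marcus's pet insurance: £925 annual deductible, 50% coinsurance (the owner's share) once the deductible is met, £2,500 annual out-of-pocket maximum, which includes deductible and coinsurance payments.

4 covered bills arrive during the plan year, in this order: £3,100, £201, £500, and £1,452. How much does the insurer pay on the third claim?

Bill 1, £3,100: £925 to deductible, leaving £2,175; coinsurance £2,175 × 50% = £1,087.50. Owner owes £2,012.50 (running OOP £2,012.50). Insurer: £3,100 − £2,012.50 = £1,087.50.
Bill 2, £201: deductible met; 50% of £201 = £100.50. Owner pays £100.50; OOP now £2,113. Plan pays £201 − £100.50 = £100.50.
Bill 3, £500: 50% coinsurance on £500 = £250. Owner pays £250; OOP now £2,363. Insurer: £500 − £250 = £250.

£250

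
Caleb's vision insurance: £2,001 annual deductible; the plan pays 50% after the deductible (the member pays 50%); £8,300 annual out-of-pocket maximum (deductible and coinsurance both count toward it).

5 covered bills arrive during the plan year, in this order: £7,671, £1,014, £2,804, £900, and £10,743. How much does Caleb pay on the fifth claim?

Claim 1 — £7,671: deductible takes £2,001, £5,670 remains; 50% of £5,670 = £2,835. Member pays £4,836; OOP now £4,836.
Claim 2 — £1,014: deductible met; 50% of £1,014 = £507. Member owes £507 (running OOP £5,343).
Claim 3 — £2,804: deductible met; 50% of £2,804 = £1,402. Cost to member: £1,402. OOP to date £6,745.
Claim 4 — £900: deductible met; 50% of £900 = £450. Member pays £450; OOP now £7,195.
Claim 5 — £10,743: deductible met; 50% of £10,743 = £5,371.50. That would push OOP to £12,566.50, over the £8,300 cap, so member pays £8,300 − £7,195 = £1,105.

£1,105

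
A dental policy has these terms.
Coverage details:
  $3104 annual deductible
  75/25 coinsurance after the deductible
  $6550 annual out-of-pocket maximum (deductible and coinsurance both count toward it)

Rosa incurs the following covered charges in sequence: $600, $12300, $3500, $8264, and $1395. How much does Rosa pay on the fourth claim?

$122

Bill 1, $600: fully absorbed by the deductible. Patient pays $600; OOP now $600.
Bill 2, $12300: deductible takes $2504, $9796 remains; coinsurance $9796 × 25% = $2449. Patient pays $4953; OOP now $5553.
Bill 3, $3500: deductible met; 25% of $3500 = $875. Cost to patient: $875. OOP to date $6428.
Bill 4, $8264: deductible already satisfied, so patient's share is 25% × $8264 = $2066. Adding that to $6428 gives $8494, past the $6550 cap; patient pays only $6550 − $6428 = $122.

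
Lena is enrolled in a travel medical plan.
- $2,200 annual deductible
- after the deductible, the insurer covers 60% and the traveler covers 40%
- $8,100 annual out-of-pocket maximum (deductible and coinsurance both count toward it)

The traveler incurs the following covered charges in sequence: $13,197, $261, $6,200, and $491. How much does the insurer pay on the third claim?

Claim 1 ($13,197): deductible takes $2,200, $10,997 remains; traveler's 40% is $4,398.80. Traveler owes $6,598.80 (running OOP $6,598.80). Plan pays $13,197 − $6,598.80 = $6,598.20.
Claim 2 ($261): deductible met; 40% of $261 = $104.40. Cost to traveler: $104.40. OOP to date $6,703.20. Plan pays $261 − $104.40 = $156.60.
Claim 3 ($6,200): 40% coinsurance on $6,200 = $2,480. Adding that to $6,703.20 gives $9,183.20, past the $8,100 cap; traveler pays only $8,100 − $6,703.20 = $1,396.80. Plan pays $6,200 − $1,396.80 = $4,803.20.

$4,803.20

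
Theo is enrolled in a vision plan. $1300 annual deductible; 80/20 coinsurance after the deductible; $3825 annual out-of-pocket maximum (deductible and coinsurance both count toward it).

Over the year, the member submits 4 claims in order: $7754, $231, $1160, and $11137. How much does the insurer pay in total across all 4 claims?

#1 ($7754): $1300 finishes the deductible; $6454 goes to coinsurance; 20% of $6454 = $1290.80. Member pays $2590.80; OOP now $2590.80. Plan pays $7754 − $2590.80 = $5163.20.
#2 ($231): 20% coinsurance on $231 = $46.20. Member pays $46.20; OOP now $2637. Insurer: $231 − $46.20 = $184.80.
#3 ($1160): 20% coinsurance on $1160 = $232. Member owes $232 (running OOP $2869). Insurer: $1160 − $232 = $928.
#4 ($11137): deductible met; 20% of $11137 = $2227.40. OOP would hit $5096.40 > $3825, so the cap limits the member to $3825 − $2869 = $956. Plan pays $11137 − $956 = $10181.
Insurer total: $5163.20 + $184.80 + $928 + $10181 = $16457.

$16457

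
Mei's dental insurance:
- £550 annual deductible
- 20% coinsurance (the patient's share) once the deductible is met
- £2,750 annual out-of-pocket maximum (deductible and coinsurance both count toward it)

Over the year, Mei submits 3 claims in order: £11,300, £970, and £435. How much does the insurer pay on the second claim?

Claim 1 — £11,300: £550 to deductible, leaving £10,750; coinsurance £10,750 × 20% = £2,150. Cost to patient: £2,700. OOP to date £2,700. Plan pays £11,300 − £2,700 = £8,600.
Claim 2 — £970: deductible already satisfied, so patient's share is 20% × £970 = £194. That would push OOP to £2,894, over the £2,750 cap, so patient pays £2,750 − £2,700 = £50. Plan pays £970 − £50 = £920.

£920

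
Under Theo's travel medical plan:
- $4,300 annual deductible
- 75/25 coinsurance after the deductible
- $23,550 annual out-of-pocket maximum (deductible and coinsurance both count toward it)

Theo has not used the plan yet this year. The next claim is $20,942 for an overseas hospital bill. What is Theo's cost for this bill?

$8,460.50

The full $4,300 deductible is still open; $4,300 of this bill applies to it.
After the $4,300 deductible portion, $20,942 − $4,300 = $16,642 is subject to coinsurance.
Traveler's 25% share of $16,642 is $4,160.50.
Traveler responsibility before any cap: $4,300 + $4,160.50 = $8,460.50.
Cumulative spending $0 + $8,460.50 = $8,460.50 stays under the $23,550 maximum.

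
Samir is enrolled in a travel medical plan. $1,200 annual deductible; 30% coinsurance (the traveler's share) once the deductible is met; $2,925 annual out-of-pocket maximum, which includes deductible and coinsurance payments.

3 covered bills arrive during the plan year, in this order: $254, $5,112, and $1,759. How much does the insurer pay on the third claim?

#1 ($254): fully absorbed by the deductible. Traveler owes $254 (running OOP $254). Insurer: $254 − $254 = $0.
#2 ($5,112): $946 finishes the deductible; $4,166 goes to coinsurance; traveler's 30% is $1,249.80. Traveler pays $2,195.80; OOP now $2,449.80. Plan pays $5,112 − $2,195.80 = $2,916.20.
#3 ($1,759): deductible already satisfied, so traveler's share is 30% × $1,759 = $527.70. OOP would hit $2,977.50 > $2,925, so the cap limits the traveler to $2,925 − $2,449.80 = $475.20. Plan pays $1,759 − $475.20 = $1,283.80.

$1,283.80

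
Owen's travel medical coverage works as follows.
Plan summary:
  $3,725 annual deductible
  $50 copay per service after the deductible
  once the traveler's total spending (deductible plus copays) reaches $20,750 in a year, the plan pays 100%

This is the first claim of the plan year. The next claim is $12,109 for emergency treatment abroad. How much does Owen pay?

Nothing has been paid toward the $3,725 deductible, so the first $3,725 of this charge is applied there.
The remaining $8,384 (= $12,109 − $3,725) moves to the copay.
Copay on this service: $50.
So the traveler owes $3,725 + $50 = $3,775 before any cap.
Year-to-date out-of-pocket becomes $0 + $3,775 = $3,775, still under the $20,750 maximum, so no cap applies.

$3,775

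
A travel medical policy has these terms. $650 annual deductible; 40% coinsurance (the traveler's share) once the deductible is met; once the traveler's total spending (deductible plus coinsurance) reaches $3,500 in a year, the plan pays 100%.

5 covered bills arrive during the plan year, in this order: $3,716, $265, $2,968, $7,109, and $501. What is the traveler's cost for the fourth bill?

#1 ($3,716): deductible takes $650, $3,066 remains; coinsurance $3,066 × 40% = $1,226.40. Cost to traveler: $1,876.40. OOP to date $1,876.40.
#2 ($265): 40% coinsurance on $265 = $106. Cost to traveler: $106. OOP to date $1,982.40.
#3 ($2,968): deductible already satisfied, so traveler's share is 40% × $2,968 = $1,187.20. Cost to traveler: $1,187.20. OOP to date $3,169.60.
#4 ($7,109): deductible already satisfied, so traveler's share is 40% × $7,109 = $2,843.60. OOP would hit $6,013.20 > $3,500, so the cap limits the traveler to $3,500 − $3,169.60 = $330.40.

$330.40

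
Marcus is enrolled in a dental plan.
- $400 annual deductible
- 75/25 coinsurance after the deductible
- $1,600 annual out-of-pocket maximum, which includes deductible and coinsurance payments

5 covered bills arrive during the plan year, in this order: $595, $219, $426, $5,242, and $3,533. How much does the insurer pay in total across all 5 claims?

Bill 1, $595: $400 to deductible, leaving $195; coinsurance $195 × 25% = $48.75. Patient pays $448.75; OOP now $448.75. Plan pays $595 − $448.75 = $146.25.
Bill 2, $219: deductible already satisfied, so patient's share is 25% × $219 = $54.75. Patient pays $54.75; OOP now $503.50. Insurer: $219 − $54.75 = $164.25.
Bill 3, $426: deductible met; 25% of $426 = $106.50. Cost to patient: $106.50. OOP to date $610. Insurer: $426 − $106.50 = $319.50.
Bill 4, $5,242: deductible already satisfied, so patient's share is 25% × $5,242 = $1,310.50. OOP would hit $1,920.50 > $1,600, so the cap limits the patient to $1,600 − $610 = $990. Insurer: $5,242 − $990 = $4,252.
Bill 5, $3,533: deductible met; 25% of $3,533 = $883.25. Adding that to $1,600 gives $2,483.25, past the $1,600 cap; patient pays only $1,600 − $1,600 = $0. Plan pays $3,533 − $0 = $3,533.
Insurer total = bills − patient's total = $10,015 − $1,600 = $8,415.

$8,415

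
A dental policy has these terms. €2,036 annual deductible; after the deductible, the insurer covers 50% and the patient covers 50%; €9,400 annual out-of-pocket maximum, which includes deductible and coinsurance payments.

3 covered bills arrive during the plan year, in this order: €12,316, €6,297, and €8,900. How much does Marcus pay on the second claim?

Bill 1, €12,316: deductible takes €2,036, €10,280 remains; 50% of €10,280 = €5,140. Cost to patient: €7,176. OOP to date €7,176.
Bill 2, €6,297: deductible already satisfied, so patient's share is 50% × €6,297 = €3,148.50. OOP would hit €10,324.50 > €9,400, so the cap limits the patient to €9,400 − €7,176 = €2,224.

€2,224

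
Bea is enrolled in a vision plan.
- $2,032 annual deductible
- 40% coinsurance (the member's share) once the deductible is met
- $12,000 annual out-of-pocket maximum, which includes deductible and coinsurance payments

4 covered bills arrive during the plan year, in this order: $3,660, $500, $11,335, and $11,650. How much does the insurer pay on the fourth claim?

Claim 1 — $3,660: $2,032 finishes the deductible; $1,628 goes to coinsurance; coinsurance $1,628 × 40% = $651.20. Cost to member: $2,683.20. OOP to date $2,683.20. Plan pays $3,660 − $2,683.20 = $976.80.
Claim 2 — $500: deductible met; 40% of $500 = $200. Member owes $200 (running OOP $2,883.20). Insurer: $500 − $200 = $300.
Claim 3 — $11,335: deductible met; 40% of $11,335 = $4,534. Member owes $4,534 (running OOP $7,417.20). Insurer: $11,335 − $4,534 = $6,801.
Claim 4 — $11,650: deductible already satisfied, so member's share is 40% × $11,650 = $4,660. OOP would hit $12,077.20 > $12,000, so the cap limits the member to $12,000 − $7,417.20 = $4,582.80. Plan pays $11,650 − $4,582.80 = $7,067.20.

$7,067.20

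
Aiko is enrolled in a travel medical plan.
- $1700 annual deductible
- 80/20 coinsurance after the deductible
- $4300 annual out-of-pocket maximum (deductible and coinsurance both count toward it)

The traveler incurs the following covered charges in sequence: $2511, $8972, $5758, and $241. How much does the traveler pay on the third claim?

$643.40

Bill 1, $2511: deductible takes $1700, $811 remains; traveler's 20% is $162.20. Traveler pays $1862.20; OOP now $1862.20.
Bill 2, $8972: deductible met; 20% of $8972 = $1794.40. Cost to traveler: $1794.40. OOP to date $3656.60.
Bill 3, $5758: deductible already satisfied, so traveler's share is 20% × $5758 = $1151.60. OOP would hit $4808.20 > $4300, so the cap limits the traveler to $4300 − $3656.60 = $643.40.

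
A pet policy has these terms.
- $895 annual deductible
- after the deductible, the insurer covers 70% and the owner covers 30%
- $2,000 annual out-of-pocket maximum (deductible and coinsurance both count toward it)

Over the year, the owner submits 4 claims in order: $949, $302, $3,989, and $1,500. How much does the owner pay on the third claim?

$998.20

Bill 1, $949: deductible takes $895, $54 remains; 30% of $54 = $16.20. Cost to owner: $911.20. OOP to date $911.20.
Bill 2, $302: deductible already satisfied, so owner's share is 30% × $302 = $90.60. Owner pays $90.60; OOP now $1,001.80.
Bill 3, $3,989: 30% coinsurance on $3,989 = $1,196.70. OOP would hit $2,198.50 > $2,000, so the cap limits the owner to $2,000 − $1,001.80 = $998.20.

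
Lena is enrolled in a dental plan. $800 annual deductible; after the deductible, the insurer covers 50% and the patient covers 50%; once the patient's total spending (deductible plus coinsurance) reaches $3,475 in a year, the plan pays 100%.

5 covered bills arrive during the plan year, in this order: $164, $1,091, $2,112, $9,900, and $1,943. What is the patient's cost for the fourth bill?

$1,391.50

Bill 1, $164: all of it applies to the deductible. Cost to patient: $164. OOP to date $164.
Bill 2, $1,091: $636 finishes the deductible; $455 goes to coinsurance; 50% of $455 = $227.50. Patient pays $863.50; OOP now $1,027.50.
Bill 3, $2,112: deductible met; 50% of $2,112 = $1,056. Cost to patient: $1,056. OOP to date $2,083.50.
Bill 4, $9,900: deductible met; 50% of $9,900 = $4,950. OOP would hit $7,033.50 > $3,475, so the cap limits the patient to $3,475 − $2,083.50 = $1,391.50.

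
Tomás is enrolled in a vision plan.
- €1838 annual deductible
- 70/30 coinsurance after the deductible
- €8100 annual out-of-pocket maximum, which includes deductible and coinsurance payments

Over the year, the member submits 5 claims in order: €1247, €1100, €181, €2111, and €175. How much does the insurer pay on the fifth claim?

€122.50

Bill 1, €1247: fully absorbed by the deductible. Cost to member: €1247. OOP to date €1247. Plan pays €1247 − €1247 = €0.
Bill 2, €1100: €591 finishes the deductible; €509 goes to coinsurance; member's 30% is €152.70. Member pays €743.70; OOP now €1990.70. Insurer: €1100 − €743.70 = €356.30.
Bill 3, €181: deductible already satisfied, so member's share is 30% × €181 = €54.30. Member pays €54.30; OOP now €2045. Plan pays €181 − €54.30 = €126.70.
Bill 4, €2111: 30% coinsurance on €2111 = €633.30. Member pays €633.30; OOP now €2678.30. Plan pays €2111 − €633.30 = €1477.70.
Bill 5, €175: 30% coinsurance on €175 = €52.50. Cost to member: €52.50. OOP to date €2730.80. Insurer: €175 − €52.50 = €122.50.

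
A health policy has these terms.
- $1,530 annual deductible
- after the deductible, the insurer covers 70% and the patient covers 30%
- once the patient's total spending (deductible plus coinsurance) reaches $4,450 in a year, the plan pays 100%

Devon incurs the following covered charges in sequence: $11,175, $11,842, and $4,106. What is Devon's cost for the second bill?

$26.50

Claim 1 — $11,175: $1,530 to deductible, leaving $9,645; patient's 30% is $2,893.50. Patient owes $4,423.50 (running OOP $4,423.50).
Claim 2 — $11,842: deductible already satisfied, so patient's share is 30% × $11,842 = $3,552.60. OOP would hit $7,976.10 > $4,450, so the cap limits the patient to $4,450 − $4,423.50 = $26.50.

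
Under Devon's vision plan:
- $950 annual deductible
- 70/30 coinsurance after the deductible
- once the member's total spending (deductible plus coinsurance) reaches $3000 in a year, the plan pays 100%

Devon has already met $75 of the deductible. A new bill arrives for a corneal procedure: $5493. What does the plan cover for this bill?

$3232.60

Deductible still to meet: $950 − $75 = $875.
That leaves $5493 − $875 = $4618 for coinsurance.
Coinsurance: $4618 × 30% = $1385.40.
So the member owes $875 + $1385.40 = $2260.40 before any cap.
Total out-of-pocket so far would be $75 + $2260.40 = $2335.40, below the $3000 cap — no reduction.
The insurer covers the remainder: $5493 − $2260.40 = $3232.60.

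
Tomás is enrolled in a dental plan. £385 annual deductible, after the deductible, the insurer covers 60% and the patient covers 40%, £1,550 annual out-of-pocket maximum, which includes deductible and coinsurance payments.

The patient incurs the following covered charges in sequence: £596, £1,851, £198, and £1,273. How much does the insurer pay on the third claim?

£118.80

Claim 1 — £596: £385 to deductible, leaving £211; 40% of £211 = £84.40. Patient owes £469.40 (running OOP £469.40). Insurer: £596 − £469.40 = £126.60.
Claim 2 — £1,851: deductible met; 40% of £1,851 = £740.40. Cost to patient: £740.40. OOP to date £1,209.80. Insurer: £1,851 − £740.40 = £1,110.60.
Claim 3 — £198: 40% coinsurance on £198 = £79.20. Patient owes £79.20 (running OOP £1,289). Insurer: £198 − £79.20 = £118.80.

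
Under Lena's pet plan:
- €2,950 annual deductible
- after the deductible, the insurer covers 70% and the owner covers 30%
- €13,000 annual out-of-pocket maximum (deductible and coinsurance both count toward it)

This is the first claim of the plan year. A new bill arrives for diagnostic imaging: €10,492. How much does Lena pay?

€5,212.60

Nothing has been paid toward the €2,950 deductible, so the first €2,950 of this charge is applied there.
After the €2,950 deductible portion, €10,492 − €2,950 = €7,542 is subject to coinsurance.
30% of €7,542 = €2,262.60 falls to the owner.
Owner responsibility before any cap: €2,950 + €2,262.60 = €5,212.60.
Cumulative spending €0 + €5,212.60 = €5,212.60 stays under the €13,000 maximum.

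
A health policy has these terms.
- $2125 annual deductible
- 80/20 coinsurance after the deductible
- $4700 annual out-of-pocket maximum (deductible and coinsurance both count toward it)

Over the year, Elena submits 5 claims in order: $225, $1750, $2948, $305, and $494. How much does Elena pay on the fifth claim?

$98.80

Claim 1 — $225: entire amount goes to the deductible. Cost to patient: $225. OOP to date $225.
Claim 2 — $1750: fully absorbed by the deductible. Patient pays $1750; OOP now $1975.
Claim 3 — $2948: $150 to deductible, leaving $2798; coinsurance $2798 × 20% = $559.60. Cost to patient: $709.60. OOP to date $2684.60.
Claim 4 — $305: deductible already satisfied, so patient's share is 20% × $305 = $61. Patient pays $61; OOP now $2745.60.
Claim 5 — $494: deductible already satisfied, so patient's share is 20% × $494 = $98.80. Patient owes $98.80 (running OOP $2844.40).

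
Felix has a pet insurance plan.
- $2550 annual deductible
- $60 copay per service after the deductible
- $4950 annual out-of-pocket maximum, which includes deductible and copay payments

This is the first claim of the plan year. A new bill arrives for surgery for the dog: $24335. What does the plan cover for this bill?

$21725

Deductible not yet touched, so the first $2550 of the bill goes to the deductible.
The remaining $21785 (= $24335 − $2550) moves to the copay.
Copay on this service: $60.
So the owner owes $2550 + $60 = $2610 before any cap.
Cumulative spending $0 + $2610 = $2610 stays under the $4950 maximum.
The insurer covers the remainder: $24335 − $2610 = $21725.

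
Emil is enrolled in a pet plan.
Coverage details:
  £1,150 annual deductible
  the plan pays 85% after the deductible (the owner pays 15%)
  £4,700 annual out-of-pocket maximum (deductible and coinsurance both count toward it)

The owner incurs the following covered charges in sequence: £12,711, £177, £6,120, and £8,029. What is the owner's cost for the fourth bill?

£871.30

#1 (£12,711): deductible takes £1,150, £11,561 remains; owner's 15% is £1,734.15. Owner owes £2,884.15 (running OOP £2,884.15).
#2 (£177): deductible met; 15% of £177 = £26.55. Owner owes £26.55 (running OOP £2,910.70).
#3 (£6,120): 15% coinsurance on £6,120 = £918. Cost to owner: £918. OOP to date £3,828.70.
#4 (£8,029): deductible met; 15% of £8,029 = £1,204.35. OOP would hit £5,033.05 > £4,700, so the cap limits the owner to £4,700 − £3,828.70 = £871.30.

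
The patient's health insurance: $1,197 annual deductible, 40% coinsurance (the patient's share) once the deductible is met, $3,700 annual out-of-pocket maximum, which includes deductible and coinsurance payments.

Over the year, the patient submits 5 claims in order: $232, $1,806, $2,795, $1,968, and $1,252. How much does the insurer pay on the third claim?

$1,677

#1 ($232): fully absorbed by the deductible. Cost to patient: $232. OOP to date $232. Insurer: $232 − $232 = $0.
#2 ($1,806): deductible takes $965, $841 remains; 40% of $841 = $336.40. Cost to patient: $1,301.40. OOP to date $1,533.40. Insurer: $1,806 − $1,301.40 = $504.60.
#3 ($2,795): 40% coinsurance on $2,795 = $1,118. Patient pays $1,118; OOP now $2,651.40. Plan pays $2,795 − $1,118 = $1,677.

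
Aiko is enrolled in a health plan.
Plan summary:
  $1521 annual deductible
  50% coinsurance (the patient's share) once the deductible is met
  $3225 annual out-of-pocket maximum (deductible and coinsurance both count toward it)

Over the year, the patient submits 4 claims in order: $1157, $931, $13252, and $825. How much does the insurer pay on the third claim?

$11831.50

Claim 1 ($1157): all of it applies to the deductible. Patient owes $1157 (running OOP $1157). Insurer: $1157 − $1157 = $0.
Claim 2 ($931): $364 to deductible, leaving $567; patient's 50% is $283.50. Cost to patient: $647.50. OOP to date $1804.50. Insurer: $931 − $647.50 = $283.50.
Claim 3 ($13252): deductible already satisfied, so patient's share is 50% × $13252 = $6626. That would push OOP to $8430.50, over the $3225 cap, so patient pays $3225 − $1804.50 = $1420.50. Plan pays $13252 − $1420.50 = $11831.50.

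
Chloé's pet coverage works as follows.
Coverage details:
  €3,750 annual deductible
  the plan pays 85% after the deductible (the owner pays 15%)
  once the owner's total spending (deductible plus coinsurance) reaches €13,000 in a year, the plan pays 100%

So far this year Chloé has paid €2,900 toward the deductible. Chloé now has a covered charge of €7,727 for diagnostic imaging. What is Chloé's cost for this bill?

€1,881.55

€2,900 of the €3,750 deductible is already met, leaving €850.
After the €850 deductible portion, €7,727 − €850 = €6,877 is subject to coinsurance.
Coinsurance: €6,877 × 15% = €1,031.55.
That puts the owner's cost at €850 + €1,031.55 = €1,881.55 before any cap.
Year-to-date out-of-pocket becomes €2,900 + €1,881.55 = €4,781.55, still under the €13,000 maximum, so no cap applies.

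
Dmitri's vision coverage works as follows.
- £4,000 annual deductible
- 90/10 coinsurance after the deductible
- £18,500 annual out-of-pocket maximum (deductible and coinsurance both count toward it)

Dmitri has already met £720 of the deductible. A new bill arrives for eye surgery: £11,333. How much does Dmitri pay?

£4,085.30

Remaining deductible: £4,000 − £720 = £3,280.
That leaves £11,333 − £3,280 = £8,053 for coinsurance.
10% of £8,053 = £805.30 falls to the member.
So the member owes £3,280 + £805.30 = £4,085.30 before any cap.
Year-to-date out-of-pocket becomes £720 + £4,085.30 = £4,805.30, still under the £18,500 maximum, so no cap applies.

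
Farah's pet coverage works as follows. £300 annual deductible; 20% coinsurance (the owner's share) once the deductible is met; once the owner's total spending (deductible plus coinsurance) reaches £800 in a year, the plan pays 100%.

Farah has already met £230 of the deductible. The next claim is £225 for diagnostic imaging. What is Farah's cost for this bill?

£101

Remaining deductible: £300 − £230 = £70.
The remaining £155 (= £225 − £70) moves to coinsurance.
20% of £155 = £31 falls to the owner.
Owner responsibility before any cap: £70 + £31 = £101.
Cumulative spending £230 + £101 = £331 stays under the £800 maximum.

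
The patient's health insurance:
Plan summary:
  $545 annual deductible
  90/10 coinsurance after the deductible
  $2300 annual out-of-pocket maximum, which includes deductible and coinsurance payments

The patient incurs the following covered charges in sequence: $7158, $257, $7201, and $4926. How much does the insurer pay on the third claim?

#1 ($7158): deductible takes $545, $6613 remains; 10% of $6613 = $661.30. Cost to patient: $1206.30. OOP to date $1206.30. Plan pays $7158 − $1206.30 = $5951.70.
#2 ($257): deductible met; 10% of $257 = $25.70. Patient pays $25.70; OOP now $1232. Insurer: $257 − $25.70 = $231.30.
#3 ($7201): deductible already satisfied, so patient's share is 10% × $7201 = $720.10. Patient owes $720.10 (running OOP $1952.10). Plan pays $7201 − $720.10 = $6480.90.

$6480.90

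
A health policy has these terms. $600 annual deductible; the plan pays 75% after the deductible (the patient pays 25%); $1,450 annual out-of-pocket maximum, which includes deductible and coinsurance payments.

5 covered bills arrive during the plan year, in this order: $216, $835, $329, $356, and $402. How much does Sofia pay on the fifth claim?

#1 ($216): entire amount goes to the deductible. Patient owes $216 (running OOP $216).
#2 ($835): $384 finishes the deductible; $451 goes to coinsurance; patient's 25% is $112.75. Patient pays $496.75; OOP now $712.75.
#3 ($329): deductible already satisfied, so patient's share is 25% × $329 = $82.25. Patient pays $82.25; OOP now $795.
#4 ($356): deductible already satisfied, so patient's share is 25% × $356 = $89. Cost to patient: $89. OOP to date $884.
#5 ($402): 25% coinsurance on $402 = $100.50. Patient owes $100.50 (running OOP $984.50).

$100.50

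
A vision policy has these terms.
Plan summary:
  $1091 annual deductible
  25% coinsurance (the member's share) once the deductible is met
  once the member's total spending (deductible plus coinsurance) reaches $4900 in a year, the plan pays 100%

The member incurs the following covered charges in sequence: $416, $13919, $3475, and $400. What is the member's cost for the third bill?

Bill 1, $416: all of it applies to the deductible. Cost to member: $416. OOP to date $416.
Bill 2, $13919: $675 finishes the deductible; $13244 goes to coinsurance; member's 25% is $3311. Cost to member: $3986. OOP to date $4402.
Bill 3, $3475: deductible already satisfied, so member's share is 25% × $3475 = $868.75. OOP would hit $5270.75 > $4900, so the cap limits the member to $4900 − $4402 = $498.

$498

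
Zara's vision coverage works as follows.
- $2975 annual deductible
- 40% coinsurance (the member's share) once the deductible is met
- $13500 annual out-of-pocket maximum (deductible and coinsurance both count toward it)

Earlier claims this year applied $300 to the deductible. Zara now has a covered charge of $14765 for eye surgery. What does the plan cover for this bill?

$7254

Deductible still to meet: $2975 − $300 = $2675.
The remaining $12090 (= $14765 − $2675) moves to coinsurance.
Coinsurance: $12090 × 40% = $4836.
That puts the member's cost at $2675 + $4836 = $7511 before any cap.
Total out-of-pocket so far would be $300 + $7511 = $7811, below the $13500 cap — no reduction.
The plan picks up $14765 − $7511 = $7254.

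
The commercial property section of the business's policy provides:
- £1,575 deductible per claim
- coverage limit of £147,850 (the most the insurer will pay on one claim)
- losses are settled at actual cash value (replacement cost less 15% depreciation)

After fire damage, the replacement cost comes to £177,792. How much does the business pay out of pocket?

Actual cash value after 15% depreciation: £177,792 × 85% = £151,123.20.
Less the £1,575 deductible: £151,123.20 − £1,575 = £149,548.20.
Since £149,548.20 > £147,850, the payout is capped at £147,850.
Business's share is the uncovered remainder: £177,792 − £147,850 = £29,942.

£29,942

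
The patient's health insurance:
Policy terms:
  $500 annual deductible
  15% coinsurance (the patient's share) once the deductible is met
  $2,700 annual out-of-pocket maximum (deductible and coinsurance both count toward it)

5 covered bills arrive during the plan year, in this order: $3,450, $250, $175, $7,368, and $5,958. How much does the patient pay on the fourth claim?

$1,105.20

Bill 1, $3,450: deductible takes $500, $2,950 remains; 15% of $2,950 = $442.50. Patient owes $942.50 (running OOP $942.50).
Bill 2, $250: deductible already satisfied, so patient's share is 15% × $250 = $37.50. Cost to patient: $37.50. OOP to date $980.
Bill 3, $175: 15% coinsurance on $175 = $26.25. Patient owes $26.25 (running OOP $1,006.25).
Bill 4, $7,368: deductible already satisfied, so patient's share is 15% × $7,368 = $1,105.20. Cost to patient: $1,105.20. OOP to date $2,111.45.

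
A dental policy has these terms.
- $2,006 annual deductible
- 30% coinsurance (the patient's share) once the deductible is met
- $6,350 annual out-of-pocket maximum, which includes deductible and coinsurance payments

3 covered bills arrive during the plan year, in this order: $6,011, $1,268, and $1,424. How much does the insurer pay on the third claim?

#1 ($6,011): $2,006 to deductible, leaving $4,005; coinsurance $4,005 × 30% = $1,201.50. Cost to patient: $3,207.50. OOP to date $3,207.50. Insurer: $6,011 − $3,207.50 = $2,803.50.
#2 ($1,268): 30% coinsurance on $1,268 = $380.40. Cost to patient: $380.40. OOP to date $3,587.90. Insurer: $1,268 − $380.40 = $887.60.
#3 ($1,424): deductible already satisfied, so patient's share is 30% × $1,424 = $427.20. Cost to patient: $427.20. OOP to date $4,015.10. Insurer: $1,424 − $427.20 = $996.80.

$996.80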